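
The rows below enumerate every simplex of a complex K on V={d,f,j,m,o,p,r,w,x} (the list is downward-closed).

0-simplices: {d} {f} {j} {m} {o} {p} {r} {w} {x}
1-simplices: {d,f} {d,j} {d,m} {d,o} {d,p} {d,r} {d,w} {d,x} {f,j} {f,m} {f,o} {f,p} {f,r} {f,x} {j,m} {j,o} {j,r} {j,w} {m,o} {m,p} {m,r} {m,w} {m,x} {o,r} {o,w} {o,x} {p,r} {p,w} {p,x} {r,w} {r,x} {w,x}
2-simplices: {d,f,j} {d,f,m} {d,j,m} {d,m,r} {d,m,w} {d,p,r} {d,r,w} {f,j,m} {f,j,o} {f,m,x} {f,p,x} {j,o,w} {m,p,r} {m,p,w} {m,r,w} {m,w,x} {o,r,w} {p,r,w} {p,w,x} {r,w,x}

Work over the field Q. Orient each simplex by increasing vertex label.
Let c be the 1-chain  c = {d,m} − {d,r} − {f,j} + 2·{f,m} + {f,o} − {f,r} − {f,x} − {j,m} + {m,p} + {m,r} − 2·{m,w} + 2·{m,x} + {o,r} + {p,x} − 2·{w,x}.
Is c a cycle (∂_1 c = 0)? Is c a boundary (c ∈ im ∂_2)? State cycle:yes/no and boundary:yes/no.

cycle:yes boundary:no

n_0=9 n_1=32 n_2=20  [Q]
∂1: piv[df,dj,dm,do,dp,dr,dw,dx] rk=8  ker:fj,fm,fo,fp,fr,fx,jm,jo,jr,jw,mo,mp,mr,mw,mx,or,ow,ox,pr,pw,px,rw,rx,wx
∂2: piv[dfj,dfm,djm,dmr,dmw,dpr,drw,fjo,fmx,fpx,jow,mpr,mpw,mwx,orw,pwx,rwx] rk=17  ker:fjm,mrw,prw
∂1c = 0
c vs im∂2: residual ≠ 0 ⇒ not boundary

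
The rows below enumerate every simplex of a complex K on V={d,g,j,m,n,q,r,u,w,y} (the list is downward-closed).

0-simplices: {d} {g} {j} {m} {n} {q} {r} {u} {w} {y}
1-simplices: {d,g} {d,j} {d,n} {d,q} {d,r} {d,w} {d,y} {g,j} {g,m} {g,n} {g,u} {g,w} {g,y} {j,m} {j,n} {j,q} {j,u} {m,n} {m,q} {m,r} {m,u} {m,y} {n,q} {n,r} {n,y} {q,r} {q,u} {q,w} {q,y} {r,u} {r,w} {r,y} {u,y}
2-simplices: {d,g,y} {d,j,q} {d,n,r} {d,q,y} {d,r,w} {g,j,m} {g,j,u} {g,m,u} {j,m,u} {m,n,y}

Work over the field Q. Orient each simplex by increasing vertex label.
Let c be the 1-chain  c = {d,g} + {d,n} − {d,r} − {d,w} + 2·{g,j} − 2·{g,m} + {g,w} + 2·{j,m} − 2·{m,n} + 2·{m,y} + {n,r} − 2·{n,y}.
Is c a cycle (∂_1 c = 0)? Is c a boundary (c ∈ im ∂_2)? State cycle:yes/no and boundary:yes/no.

n_0=10 n_1=33 n_2=10  [Q]
∂1: piv[dg,dj,dn,dq,dr,dw,dy,gm,gu] rk=9  ker:gj,gn,gw,gy,jm,jn,jq,ju,mn,mq,mr,mu,my,nq,nr,ny,qr,qu,qw,qy,ru,rw,ry,uy
∂2: piv[dgy,djq,dnr,dqy,drw,gjm,gju,gmu,mny] rk=9  ker:jmu
∂1c = 0
c vs im∂2: residual ≠ 0 ⇒ not boundary

cycle:yes boundary:no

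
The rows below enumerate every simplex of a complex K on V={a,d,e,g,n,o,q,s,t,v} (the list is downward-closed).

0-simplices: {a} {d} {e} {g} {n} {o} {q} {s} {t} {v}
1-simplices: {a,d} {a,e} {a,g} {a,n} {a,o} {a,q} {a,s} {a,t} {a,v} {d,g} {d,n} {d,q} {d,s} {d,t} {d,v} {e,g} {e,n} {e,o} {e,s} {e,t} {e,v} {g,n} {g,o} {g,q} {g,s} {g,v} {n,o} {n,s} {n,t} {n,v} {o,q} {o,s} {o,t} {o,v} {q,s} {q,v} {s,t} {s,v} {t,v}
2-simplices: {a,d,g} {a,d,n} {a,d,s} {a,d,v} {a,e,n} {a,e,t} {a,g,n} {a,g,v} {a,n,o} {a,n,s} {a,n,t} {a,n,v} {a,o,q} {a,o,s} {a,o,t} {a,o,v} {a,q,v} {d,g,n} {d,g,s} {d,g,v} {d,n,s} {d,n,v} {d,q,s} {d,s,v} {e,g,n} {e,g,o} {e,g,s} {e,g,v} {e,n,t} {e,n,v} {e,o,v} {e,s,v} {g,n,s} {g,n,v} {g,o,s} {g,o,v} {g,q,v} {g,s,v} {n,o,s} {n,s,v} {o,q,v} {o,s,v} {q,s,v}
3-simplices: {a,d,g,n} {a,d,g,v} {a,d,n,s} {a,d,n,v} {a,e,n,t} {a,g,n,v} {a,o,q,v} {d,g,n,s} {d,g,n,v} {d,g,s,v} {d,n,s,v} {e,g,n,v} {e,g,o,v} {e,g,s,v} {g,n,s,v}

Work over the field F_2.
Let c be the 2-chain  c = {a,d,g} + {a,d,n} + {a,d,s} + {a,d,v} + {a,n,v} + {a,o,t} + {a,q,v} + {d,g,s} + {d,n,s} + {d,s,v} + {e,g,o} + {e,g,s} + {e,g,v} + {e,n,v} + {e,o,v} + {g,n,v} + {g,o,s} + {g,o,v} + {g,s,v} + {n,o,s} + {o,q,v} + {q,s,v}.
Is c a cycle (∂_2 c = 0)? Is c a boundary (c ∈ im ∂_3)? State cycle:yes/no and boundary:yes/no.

n_0=10 n_1=39 n_2=43 n_3=15  [Z2]
∂1: piv[ad,ae,ag,an,ao,aq,as,at,av] rk=9  ker:dg,dn,dq,ds,dt,dv,eg,en,eo,es,et,ev,gn,go,gq,gs,gv,no,ns,nt,nv,oq,os,ot,ov,qs,qv,st,sv,tv
∂2: piv[adg,adn,ads,adv,aen,aet,agn,agv,ano,ans,ant,anv,aoq,aos,aot,aov,aqv,dgs,dqs,dsv,egn,ego,egs,egv,eov,gqv,qsv] rk=27  ker:dgn,dgv,dns,dnv,ent,env,esv,gns,gnv,gos,gov,gsv,nos,nsv,oqv,osv
∂3: piv[adgn,adgv,adns,adnv,aent,agnv,aoqv,dgns,dgsv,dnsv,egnv,egov,egsv] rk=13  ker:dgnv,gnsv
∂2c = {a,g} + {a,o} + {a,q} + {a,s} + {a,t} + {a,v} + {e,g} + {e,n} + {e,s} + {e,v} + {g,n} + {g,o} + {n,o} + {n,v} + {o,q} + {o,t} + {o,v} + {q,s} + {q,v} + {s,v}

cycle:no boundary:no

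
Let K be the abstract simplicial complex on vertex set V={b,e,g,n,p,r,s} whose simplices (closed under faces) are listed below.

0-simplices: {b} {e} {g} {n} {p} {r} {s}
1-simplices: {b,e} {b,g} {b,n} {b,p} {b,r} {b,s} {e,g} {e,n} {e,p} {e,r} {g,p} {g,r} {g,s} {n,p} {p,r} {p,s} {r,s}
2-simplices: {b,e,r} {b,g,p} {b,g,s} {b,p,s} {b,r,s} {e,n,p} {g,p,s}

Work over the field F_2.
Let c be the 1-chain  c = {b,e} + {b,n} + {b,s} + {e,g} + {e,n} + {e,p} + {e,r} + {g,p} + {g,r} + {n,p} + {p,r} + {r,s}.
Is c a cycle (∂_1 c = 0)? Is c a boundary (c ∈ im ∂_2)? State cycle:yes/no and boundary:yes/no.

n_0=7 n_1=17 n_2=7  [Z2]
∂1: piv[be,bg,bn,bp,br,bs] rk=6  ker:eg,en,ep,er,gp,gr,gs,np,pr,ps,rs
∂2: piv[ber,bgp,bgs,bps,brs,enp] rk=6  ker:gps
∂1c = {b} + {e} + {g} + {n}

cycle:no boundary:no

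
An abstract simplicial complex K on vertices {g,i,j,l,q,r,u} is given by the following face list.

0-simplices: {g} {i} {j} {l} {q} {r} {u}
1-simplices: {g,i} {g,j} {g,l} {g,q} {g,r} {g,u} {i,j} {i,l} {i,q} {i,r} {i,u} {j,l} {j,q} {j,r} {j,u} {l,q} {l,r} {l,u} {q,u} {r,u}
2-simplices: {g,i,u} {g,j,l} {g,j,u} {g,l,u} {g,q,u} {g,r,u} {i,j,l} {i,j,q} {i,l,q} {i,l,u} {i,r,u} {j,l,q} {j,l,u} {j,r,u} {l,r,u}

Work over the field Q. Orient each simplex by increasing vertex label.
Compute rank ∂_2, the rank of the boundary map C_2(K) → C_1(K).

rank∂_2=13

n_0=7 n_1=20 n_2=15  [Q]
∂1: piv[gi,gj,gl,gq,gr,gu] rk=6  ker:ij,il,iq,ir,iu,jl,jq,jr,ju,lq,lr,lu,qu,ru
∂2: piv[giu,gjl,gju,glu,gqu,gru,ijl,ijq,ilq,ilu,iru,jru,lru] rk=13  ker:jlq,jlu
rk∂_2=13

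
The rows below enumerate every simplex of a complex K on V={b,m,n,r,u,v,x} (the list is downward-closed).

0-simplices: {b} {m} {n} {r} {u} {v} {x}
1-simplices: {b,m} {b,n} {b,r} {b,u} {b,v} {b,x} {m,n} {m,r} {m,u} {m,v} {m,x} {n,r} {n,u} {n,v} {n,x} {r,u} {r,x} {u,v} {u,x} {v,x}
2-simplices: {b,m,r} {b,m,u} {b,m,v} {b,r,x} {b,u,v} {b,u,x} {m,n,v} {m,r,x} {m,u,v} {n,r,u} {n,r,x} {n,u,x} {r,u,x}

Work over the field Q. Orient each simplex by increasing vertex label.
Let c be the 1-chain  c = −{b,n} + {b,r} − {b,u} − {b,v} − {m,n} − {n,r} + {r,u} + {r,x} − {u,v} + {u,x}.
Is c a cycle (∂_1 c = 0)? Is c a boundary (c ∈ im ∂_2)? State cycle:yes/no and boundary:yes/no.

n_0=7 n_1=20 n_2=13  [Q]
∂1: piv[bm,bn,br,bu,bv,bx] rk=6  ker:mn,mr,mu,mv,mx,nr,nu,nv,nx,ru,rx,uv,ux,vx
∂2: piv[bmr,bmu,bmv,brx,buv,bux,mnv,mrx,nru,nrx,nux] rk=11  ker:muv,rux
∂1c = 2·{b} + {m} − {n} − 2·{r} − 2·{v} + 2·{x}

cycle:no boundary:no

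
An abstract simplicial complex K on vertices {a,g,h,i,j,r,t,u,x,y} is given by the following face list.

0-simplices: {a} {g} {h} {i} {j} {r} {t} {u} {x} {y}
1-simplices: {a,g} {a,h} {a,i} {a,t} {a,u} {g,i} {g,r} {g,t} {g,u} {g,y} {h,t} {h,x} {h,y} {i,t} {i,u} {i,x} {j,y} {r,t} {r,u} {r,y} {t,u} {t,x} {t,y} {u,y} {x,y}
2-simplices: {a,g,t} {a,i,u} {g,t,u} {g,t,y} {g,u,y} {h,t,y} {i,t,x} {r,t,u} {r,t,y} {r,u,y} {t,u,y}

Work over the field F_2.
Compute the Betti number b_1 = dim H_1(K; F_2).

b_1=7

n_0=10 n_1=25 n_2=11  [Z2]
∂1: piv[ag,ah,ai,at,au,gr,gy,hx,jy] rk=9  ker:gi,gt,gu,ht,hy,it,iu,ix,rt,ru,ry,tu,tx,ty,uy,xy
∂2: piv[agt,aiu,gtu,gty,guy,hty,itx,rtu,rty] rk=9  ker:ruy,tuy
b_1=(25−9)−9=7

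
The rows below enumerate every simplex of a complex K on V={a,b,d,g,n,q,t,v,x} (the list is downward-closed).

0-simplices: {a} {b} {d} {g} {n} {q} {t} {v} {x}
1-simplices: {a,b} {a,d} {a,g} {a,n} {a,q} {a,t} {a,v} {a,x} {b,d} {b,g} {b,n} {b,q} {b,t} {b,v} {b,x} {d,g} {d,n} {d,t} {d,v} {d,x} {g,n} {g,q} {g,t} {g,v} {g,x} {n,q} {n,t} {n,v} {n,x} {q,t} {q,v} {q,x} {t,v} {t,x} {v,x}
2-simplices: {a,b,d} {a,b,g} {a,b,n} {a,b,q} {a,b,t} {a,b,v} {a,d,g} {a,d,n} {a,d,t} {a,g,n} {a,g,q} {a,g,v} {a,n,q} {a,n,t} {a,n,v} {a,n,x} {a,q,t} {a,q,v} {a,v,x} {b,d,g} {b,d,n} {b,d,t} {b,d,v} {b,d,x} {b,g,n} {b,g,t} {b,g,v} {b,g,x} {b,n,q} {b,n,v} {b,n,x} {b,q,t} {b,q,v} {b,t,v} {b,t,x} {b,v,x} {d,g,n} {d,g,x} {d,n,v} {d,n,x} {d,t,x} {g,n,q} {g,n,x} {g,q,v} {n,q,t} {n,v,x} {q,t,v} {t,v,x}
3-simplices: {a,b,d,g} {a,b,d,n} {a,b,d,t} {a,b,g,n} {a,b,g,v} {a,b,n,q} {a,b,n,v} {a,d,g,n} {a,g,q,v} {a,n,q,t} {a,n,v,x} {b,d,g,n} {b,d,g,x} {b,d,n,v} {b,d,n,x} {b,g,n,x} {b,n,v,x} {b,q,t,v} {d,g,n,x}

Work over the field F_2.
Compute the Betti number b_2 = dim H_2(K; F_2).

n_0=9 n_1=35 n_2=48 n_3=19  [Z2]
∂1: piv[ab,ad,ag,an,aq,at,av,ax] rk=8  ker:bd,bg,bn,bq,bt,bv,bx,dg,dn,dt,dv,dx,gn,gq,gt,gv,gx,nq,nt,nv,nx,qt,qv,qx,tv,tx,vx
∂2: piv[abd,abg,abn,abq,abt,abv,adg,adn,adt,agn,agq,agv,anq,ant,anv,anx,aqt,aqv,avx,bdv,bdx,bgt,bgx,bnx,btv,btx] rk=26  ker:bdg,bdn,bdt,bgn,bgv,bnq,bnv,bqt,bqv,bvx,dgn,dgx,dnv,dnx,dtx,gnq,gnx,gqv,nqt,nvx,qtv,tvx
∂3: piv[abdg,abdn,abdt,abgn,abgv,abnq,abnv,adgn,agqv,anqt,anvx,bdgx,bdnv,bdnx,bgnx,bnvx,bqtv] rk=17  ker:bdgn,dgnx
b_2=(48−26)−17=5

b_2=5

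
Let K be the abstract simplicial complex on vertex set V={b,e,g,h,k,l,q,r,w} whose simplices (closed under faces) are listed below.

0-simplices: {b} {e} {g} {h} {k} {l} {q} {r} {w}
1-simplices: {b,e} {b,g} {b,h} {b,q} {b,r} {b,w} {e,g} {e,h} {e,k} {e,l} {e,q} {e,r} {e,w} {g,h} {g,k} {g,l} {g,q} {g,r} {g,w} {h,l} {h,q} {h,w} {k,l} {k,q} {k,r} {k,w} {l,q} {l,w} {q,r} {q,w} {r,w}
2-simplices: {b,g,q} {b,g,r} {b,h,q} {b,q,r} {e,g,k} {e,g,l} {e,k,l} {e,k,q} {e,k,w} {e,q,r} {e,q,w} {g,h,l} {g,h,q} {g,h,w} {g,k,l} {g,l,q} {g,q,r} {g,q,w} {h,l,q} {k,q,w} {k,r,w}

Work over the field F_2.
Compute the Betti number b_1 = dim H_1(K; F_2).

b_1=6

n_0=9 n_1=31 n_2=21  [Z2]
∂1: piv[be,bg,bh,bq,br,bw,ek,el] rk=8  ker:eg,eh,eq,er,ew,gh,gk,gl,gq,gr,gw,hl,hq,hw,kl,kq,kr,kw,lq,lw,qr,qw,rw
∂2: piv[bgq,bgr,bhq,bqr,egk,egl,ekl,ekq,ekw,eqr,eqw,ghl,ghq,ghw,glq,gqw,krw] rk=17  ker:gkl,gqr,hlq,kqw
b_1=(31−8)−17=6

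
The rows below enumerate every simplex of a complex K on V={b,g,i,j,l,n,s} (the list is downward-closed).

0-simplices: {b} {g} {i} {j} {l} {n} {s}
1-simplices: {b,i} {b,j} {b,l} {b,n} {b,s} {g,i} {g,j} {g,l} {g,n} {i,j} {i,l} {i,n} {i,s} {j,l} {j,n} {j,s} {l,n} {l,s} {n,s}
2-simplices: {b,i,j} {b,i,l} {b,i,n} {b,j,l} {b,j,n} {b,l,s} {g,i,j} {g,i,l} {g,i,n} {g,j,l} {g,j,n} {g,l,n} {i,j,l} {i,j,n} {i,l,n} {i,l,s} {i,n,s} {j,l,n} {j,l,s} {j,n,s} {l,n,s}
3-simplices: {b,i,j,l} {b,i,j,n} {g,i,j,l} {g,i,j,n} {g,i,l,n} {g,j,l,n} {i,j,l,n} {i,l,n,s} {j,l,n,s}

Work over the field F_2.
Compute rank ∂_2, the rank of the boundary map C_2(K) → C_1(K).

rank∂_2=13

n_0=7 n_1=19 n_2=21 n_3=9  [Z2]
∂1: piv[bi,bj,bl,bn,bs,gi] rk=6  ker:gj,gl,gn,ij,il,in,is,jl,jn,js,ln,ls,ns
∂2: piv[bij,bil,bin,bjl,bjn,bls,gij,gil,gin,gln,ils,ins,jls] rk=13  ker:gjl,gjn,ijl,ijn,iln,jln,jns,lns
∂3: piv[bijl,bijn,gijl,gijn,giln,gjln,ilns,jlns] rk=8  ker:ijln
rk∂_2=13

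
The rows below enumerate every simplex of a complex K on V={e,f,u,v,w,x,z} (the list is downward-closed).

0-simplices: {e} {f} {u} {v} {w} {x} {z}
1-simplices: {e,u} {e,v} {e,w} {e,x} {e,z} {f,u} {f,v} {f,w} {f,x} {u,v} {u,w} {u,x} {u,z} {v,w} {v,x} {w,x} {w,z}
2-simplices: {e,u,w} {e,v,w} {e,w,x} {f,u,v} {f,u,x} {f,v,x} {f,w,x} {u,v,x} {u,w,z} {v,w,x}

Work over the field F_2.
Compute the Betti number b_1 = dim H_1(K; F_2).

b_1=2

n_0=7 n_1=17 n_2=10  [Z2]
∂1: piv[eu,ev,ew,ex,ez,fu] rk=6  ker:fv,fw,fx,uv,uw,ux,uz,vw,vx,wx,wz
∂2: piv[euw,evw,ewx,fuv,fux,fvx,fwx,uwz,vwx] rk=9  ker:uvx
b_1=(17−6)−9=2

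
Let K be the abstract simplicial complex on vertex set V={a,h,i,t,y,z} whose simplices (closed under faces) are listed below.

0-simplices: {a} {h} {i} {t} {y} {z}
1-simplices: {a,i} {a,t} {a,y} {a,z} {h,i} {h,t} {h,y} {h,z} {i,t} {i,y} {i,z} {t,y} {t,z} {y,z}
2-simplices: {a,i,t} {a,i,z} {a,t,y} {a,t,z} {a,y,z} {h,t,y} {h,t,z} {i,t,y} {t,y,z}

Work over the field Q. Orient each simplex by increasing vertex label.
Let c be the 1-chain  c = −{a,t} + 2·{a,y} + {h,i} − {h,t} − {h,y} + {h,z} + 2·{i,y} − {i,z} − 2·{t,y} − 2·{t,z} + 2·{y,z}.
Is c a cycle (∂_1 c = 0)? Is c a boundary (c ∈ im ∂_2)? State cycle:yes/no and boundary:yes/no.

n_0=6 n_1=14 n_2=9  [Q]
∂1: piv[ai,at,ay,az,hi] rk=5  ker:ht,hy,hz,it,iy,iz,ty,tz,yz
∂2: piv[ait,aiz,aty,atz,ayz,hty,htz,ity] rk=8  ker:tyz
∂1c = −{a} + 2·{t} − {y}

cycle:no boundary:no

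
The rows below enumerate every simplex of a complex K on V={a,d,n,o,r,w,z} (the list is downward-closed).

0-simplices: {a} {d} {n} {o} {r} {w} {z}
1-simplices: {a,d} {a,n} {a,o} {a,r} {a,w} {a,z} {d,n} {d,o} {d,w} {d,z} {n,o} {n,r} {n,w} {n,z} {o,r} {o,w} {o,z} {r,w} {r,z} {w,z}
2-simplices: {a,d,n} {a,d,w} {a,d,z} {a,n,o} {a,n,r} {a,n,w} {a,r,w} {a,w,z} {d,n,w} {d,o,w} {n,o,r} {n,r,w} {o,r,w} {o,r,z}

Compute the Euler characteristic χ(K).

n_0=7 n_1=20 n_2=14
χ=+7−20+14=1

χ(K)=1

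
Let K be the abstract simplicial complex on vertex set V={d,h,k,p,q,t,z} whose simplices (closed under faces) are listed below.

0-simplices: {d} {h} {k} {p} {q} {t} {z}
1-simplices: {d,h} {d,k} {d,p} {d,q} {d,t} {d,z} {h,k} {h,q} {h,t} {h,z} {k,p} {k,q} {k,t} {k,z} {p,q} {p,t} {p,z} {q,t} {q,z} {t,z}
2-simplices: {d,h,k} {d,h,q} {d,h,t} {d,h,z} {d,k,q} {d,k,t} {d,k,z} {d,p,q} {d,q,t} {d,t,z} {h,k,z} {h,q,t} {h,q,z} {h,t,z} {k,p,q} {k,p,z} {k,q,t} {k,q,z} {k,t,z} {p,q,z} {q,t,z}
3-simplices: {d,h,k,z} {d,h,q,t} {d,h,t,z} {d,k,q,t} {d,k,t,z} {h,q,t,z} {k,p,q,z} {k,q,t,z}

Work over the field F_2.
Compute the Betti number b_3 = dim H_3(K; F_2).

b_3=0

n_0=7 n_1=20 n_2=21 n_3=8  [Z2]
∂1: piv[dh,dk,dp,dq,dt,dz] rk=6  ker:hk,hq,ht,hz,kp,kq,kt,kz,pq,pt,pz,qt,qz,tz
∂2: piv[dhk,dhq,dht,dhz,dkq,dkt,dkz,dpq,dqt,dtz,hqz,kpq,kpz] rk=13  ker:hkz,hqt,htz,kqt,kqz,ktz,pqz,qtz
∂3: piv[dhkz,dhqt,dhtz,dkqt,dktz,hqtz,kpqz,kqtz] rk=8
b_3=(8−8)−0=0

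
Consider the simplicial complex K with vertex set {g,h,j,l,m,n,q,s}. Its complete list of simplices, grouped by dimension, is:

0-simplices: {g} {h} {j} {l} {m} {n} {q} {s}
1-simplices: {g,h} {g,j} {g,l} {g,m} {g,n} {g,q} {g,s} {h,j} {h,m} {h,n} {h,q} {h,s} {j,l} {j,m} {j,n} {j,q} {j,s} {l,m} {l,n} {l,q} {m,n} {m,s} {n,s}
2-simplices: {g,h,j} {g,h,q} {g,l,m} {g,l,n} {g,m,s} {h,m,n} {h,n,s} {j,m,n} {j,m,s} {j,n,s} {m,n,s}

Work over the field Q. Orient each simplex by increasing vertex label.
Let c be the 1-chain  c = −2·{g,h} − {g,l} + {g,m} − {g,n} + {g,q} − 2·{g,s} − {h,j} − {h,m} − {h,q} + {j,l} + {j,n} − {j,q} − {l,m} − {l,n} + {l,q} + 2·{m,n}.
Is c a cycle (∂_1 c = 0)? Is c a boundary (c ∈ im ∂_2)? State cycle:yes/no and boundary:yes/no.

n_0=8 n_1=23 n_2=11  [Q]
∂1: piv[gh,gj,gl,gm,gn,gq,gs] rk=7  ker:hj,hm,hn,hq,hs,jl,jm,jn,jq,js,lm,ln,lq,mn,ms,ns
∂2: piv[ghj,ghq,glm,gln,gms,hmn,hns,jmn,jms,jns] rk=10  ker:mns
∂1c = 4·{g} + {h} − 2·{j} + {l} − 3·{m} + {n} − 2·{s}

cycle:no boundary:no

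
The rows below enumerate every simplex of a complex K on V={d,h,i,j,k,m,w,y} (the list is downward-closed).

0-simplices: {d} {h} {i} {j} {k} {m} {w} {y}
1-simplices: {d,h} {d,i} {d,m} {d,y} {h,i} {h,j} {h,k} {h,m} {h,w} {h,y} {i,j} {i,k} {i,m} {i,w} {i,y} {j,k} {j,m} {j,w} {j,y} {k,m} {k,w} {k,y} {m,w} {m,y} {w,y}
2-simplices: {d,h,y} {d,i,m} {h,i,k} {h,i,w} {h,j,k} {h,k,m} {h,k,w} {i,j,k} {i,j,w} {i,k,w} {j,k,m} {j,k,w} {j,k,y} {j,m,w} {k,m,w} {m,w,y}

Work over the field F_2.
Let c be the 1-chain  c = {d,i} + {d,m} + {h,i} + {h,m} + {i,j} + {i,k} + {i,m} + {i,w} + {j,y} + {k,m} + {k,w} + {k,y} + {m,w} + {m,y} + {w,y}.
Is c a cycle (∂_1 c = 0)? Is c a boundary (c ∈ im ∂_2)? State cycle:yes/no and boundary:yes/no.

n_0=8 n_1=25 n_2=16  [Z2]
∂1: piv[dh,di,dm,dy,hj,hk,hw] rk=7  ker:hi,hm,hy,ij,ik,im,iw,iy,jk,jm,jw,jy,km,kw,ky,mw,my,wy
∂2: piv[dhy,dim,hik,hiw,hjk,hkm,hkw,ijk,ijw,jkm,jky,jmw,mwy] rk=13  ker:ikw,jkw,kmw
∂1c = 0
c vs im∂2: reduces to 0 ⇒ boundary

cycle:yes boundary:yes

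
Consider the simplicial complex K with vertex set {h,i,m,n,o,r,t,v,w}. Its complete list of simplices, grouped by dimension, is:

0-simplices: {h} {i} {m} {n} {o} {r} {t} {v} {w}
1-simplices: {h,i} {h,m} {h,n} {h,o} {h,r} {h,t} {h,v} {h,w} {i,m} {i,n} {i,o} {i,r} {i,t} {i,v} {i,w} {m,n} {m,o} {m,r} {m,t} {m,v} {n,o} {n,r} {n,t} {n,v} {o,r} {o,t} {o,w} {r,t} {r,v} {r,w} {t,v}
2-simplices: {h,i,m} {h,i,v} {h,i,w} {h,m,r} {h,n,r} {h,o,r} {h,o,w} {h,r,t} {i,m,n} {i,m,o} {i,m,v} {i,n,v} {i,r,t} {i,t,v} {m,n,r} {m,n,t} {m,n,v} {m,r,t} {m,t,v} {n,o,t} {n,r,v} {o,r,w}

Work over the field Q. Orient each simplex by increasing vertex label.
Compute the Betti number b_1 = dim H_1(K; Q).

n_0=9 n_1=31 n_2=22  [Q]
∂1: piv[hi,hm,hn,ho,hr,ht,hv,hw] rk=8  ker:im,in,io,ir,it,iv,iw,mn,mo,mr,mt,mv,no,nr,nt,nv,or,ot,ow,rt,rv,rw,tv
∂2: piv[him,hiv,hiw,hmr,hnr,hor,how,hrt,imn,imo,imv,inv,irt,itv,mnr,mnt,mrt,mtv,not,nrv,orw] rk=21  ker:mnv
b_1=(31−8)−21=2

b_1=2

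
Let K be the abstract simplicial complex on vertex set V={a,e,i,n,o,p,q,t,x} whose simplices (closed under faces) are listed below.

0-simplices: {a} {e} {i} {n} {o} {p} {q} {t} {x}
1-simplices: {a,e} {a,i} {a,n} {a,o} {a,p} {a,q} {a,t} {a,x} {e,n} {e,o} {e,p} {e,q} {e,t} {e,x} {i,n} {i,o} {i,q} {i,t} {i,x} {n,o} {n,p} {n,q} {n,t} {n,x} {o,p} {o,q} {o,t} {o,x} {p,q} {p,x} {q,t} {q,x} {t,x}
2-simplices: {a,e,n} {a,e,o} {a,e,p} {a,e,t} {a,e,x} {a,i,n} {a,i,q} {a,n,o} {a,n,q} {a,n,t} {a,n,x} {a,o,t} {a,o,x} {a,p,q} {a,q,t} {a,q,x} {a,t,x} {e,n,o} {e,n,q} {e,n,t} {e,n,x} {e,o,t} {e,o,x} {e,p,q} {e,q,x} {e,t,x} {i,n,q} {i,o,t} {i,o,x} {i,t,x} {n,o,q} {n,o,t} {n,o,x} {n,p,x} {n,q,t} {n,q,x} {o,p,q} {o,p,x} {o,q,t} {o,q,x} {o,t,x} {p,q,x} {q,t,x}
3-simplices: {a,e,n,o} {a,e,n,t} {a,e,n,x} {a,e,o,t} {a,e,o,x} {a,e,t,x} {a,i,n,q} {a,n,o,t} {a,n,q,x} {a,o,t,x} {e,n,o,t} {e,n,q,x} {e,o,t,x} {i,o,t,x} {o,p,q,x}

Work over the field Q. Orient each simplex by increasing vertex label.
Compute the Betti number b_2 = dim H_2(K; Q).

n_0=9 n_1=33 n_2=43 n_3=15  [Q]
∂1: piv[ae,ai,an,ao,ap,aq,at,ax] rk=8  ker:en,eo,ep,eq,et,ex,in,io,iq,it,ix,no,np,nq,nt,nx,op,oq,ot,ox,pq,px,qt,qx,tx
∂2: piv[aen,aeo,aep,aet,aex,ain,aiq,ano,anq,ant,anx,aot,aox,apq,aqt,aqx,atx,enq,iot,iox,noq,npx,opq,opx] rk=24  ker:eno,ent,enx,eot,eox,epq,eqx,etx,inq,itx,not,nox,nqt,nqx,oqt,oqx,otx,pqx,qtx
∂3: piv[aeno,aent,aenx,aeot,aeox,aetx,ainq,anot,anqx,aotx,enqx,iotx,opqx] rk=13  ker:enot,eotx
b_2=(43−24)−13=6

b_2=6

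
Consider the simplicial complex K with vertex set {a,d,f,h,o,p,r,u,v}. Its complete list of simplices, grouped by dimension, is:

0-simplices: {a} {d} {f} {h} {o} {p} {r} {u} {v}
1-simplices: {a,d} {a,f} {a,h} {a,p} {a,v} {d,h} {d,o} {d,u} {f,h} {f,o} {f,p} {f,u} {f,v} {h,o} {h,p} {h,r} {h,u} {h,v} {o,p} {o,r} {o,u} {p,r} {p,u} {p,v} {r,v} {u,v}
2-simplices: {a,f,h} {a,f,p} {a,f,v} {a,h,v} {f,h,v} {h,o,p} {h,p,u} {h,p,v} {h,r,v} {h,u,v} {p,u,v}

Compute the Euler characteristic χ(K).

χ(K)=-6

n_0=9 n_1=26 n_2=11
χ=+9−26+11=-6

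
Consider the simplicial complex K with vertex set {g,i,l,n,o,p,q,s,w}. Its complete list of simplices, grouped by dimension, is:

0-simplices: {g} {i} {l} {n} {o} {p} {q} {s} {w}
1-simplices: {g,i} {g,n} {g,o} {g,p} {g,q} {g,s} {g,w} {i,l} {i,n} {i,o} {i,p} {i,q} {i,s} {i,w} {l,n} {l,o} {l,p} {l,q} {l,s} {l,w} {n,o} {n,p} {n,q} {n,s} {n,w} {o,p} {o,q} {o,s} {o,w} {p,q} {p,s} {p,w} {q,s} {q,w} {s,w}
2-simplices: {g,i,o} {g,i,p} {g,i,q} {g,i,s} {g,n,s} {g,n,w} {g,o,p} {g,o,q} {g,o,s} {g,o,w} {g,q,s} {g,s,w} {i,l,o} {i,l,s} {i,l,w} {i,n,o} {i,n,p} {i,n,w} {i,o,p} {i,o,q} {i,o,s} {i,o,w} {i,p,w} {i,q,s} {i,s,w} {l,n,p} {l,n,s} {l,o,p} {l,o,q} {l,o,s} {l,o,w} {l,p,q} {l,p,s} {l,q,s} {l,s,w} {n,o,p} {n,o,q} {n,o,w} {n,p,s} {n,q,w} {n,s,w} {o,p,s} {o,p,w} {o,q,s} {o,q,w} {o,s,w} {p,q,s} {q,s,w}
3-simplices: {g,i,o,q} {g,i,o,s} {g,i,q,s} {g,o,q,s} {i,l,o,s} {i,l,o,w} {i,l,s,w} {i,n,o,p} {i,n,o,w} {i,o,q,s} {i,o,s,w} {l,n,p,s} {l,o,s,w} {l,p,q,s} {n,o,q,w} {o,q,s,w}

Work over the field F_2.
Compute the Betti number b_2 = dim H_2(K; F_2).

b_2=7

n_0=9 n_1=35 n_2=48 n_3=16  [Z2]
∂1: piv[gi,gn,go,gp,gq,gs,gw,il] rk=8  ker:in,io,ip,iq,is,iw,ln,lo,lp,lq,ls,lw,no,np,nq,ns,nw,op,oq,os,ow,pq,ps,pw,qs,qw,sw
∂2: piv[gio,gip,giq,gis,gns,gnw,gop,goq,gos,gow,gqs,gsw,ilo,ils,ilw,ino,inp,inw,iow,ipw,lnp,lns,loq,lpq,lps,noq,nqw] rk=27  ker:iop,ioq,ios,iqs,isw,lop,los,low,lqs,lsw,nop,now,nps,nsw,ops,opw,oqs,oqw,osw,pqs,qsw
∂3: piv[gioq,gios,giqs,goqs,ilos,ilow,ilsw,inop,inow,iosw,lnps,lpqs,noqw,oqsw] rk=14  ker:ioqs,losw
b_2=(48−27)−14=7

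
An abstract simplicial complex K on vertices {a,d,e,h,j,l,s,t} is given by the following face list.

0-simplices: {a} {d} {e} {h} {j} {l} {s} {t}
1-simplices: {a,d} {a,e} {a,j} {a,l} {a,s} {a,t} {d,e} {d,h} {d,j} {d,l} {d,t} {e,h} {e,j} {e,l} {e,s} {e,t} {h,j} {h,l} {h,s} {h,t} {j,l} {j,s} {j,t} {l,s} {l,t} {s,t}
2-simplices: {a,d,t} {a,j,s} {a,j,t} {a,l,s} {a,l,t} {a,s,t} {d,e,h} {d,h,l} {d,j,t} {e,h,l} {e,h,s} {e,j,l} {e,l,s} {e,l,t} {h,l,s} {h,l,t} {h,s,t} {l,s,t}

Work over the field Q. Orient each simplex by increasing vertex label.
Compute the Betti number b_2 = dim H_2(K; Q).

b_2=3

n_0=8 n_1=26 n_2=18  [Q]
∂1: piv[ad,ae,aj,al,as,at,dh] rk=7  ker:de,dj,dl,dt,eh,ej,el,es,et,hj,hl,hs,ht,jl,js,jt,ls,lt,st
∂2: piv[adt,ajs,ajt,als,alt,ast,deh,dhl,djt,ehl,ehs,ejl,els,elt,hlt] rk=15  ker:hls,hst,lst
b_2=(18−15)−0=3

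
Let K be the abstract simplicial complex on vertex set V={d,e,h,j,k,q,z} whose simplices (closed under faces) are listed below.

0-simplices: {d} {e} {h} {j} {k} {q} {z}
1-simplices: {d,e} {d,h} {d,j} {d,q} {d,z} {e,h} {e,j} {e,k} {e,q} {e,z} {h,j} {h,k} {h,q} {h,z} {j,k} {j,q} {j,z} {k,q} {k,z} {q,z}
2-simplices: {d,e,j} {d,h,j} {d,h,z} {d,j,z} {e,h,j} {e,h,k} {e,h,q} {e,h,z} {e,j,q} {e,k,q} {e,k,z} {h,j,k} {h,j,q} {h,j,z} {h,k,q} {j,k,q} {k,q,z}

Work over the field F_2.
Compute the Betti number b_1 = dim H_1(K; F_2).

n_0=7 n_1=20 n_2=17  [Z2]
∂1: piv[de,dh,dj,dq,dz,ek] rk=6  ker:eh,ej,eq,ez,hj,hk,hq,hz,jk,jq,jz,kq,kz,qz
∂2: piv[dej,dhj,dhz,djz,ehj,ehk,ehq,ehz,ejq,ekq,ekz,hjk,kqz] rk=13  ker:hjq,hjz,hkq,jkq
b_1=(20−6)−13=1

b_1=1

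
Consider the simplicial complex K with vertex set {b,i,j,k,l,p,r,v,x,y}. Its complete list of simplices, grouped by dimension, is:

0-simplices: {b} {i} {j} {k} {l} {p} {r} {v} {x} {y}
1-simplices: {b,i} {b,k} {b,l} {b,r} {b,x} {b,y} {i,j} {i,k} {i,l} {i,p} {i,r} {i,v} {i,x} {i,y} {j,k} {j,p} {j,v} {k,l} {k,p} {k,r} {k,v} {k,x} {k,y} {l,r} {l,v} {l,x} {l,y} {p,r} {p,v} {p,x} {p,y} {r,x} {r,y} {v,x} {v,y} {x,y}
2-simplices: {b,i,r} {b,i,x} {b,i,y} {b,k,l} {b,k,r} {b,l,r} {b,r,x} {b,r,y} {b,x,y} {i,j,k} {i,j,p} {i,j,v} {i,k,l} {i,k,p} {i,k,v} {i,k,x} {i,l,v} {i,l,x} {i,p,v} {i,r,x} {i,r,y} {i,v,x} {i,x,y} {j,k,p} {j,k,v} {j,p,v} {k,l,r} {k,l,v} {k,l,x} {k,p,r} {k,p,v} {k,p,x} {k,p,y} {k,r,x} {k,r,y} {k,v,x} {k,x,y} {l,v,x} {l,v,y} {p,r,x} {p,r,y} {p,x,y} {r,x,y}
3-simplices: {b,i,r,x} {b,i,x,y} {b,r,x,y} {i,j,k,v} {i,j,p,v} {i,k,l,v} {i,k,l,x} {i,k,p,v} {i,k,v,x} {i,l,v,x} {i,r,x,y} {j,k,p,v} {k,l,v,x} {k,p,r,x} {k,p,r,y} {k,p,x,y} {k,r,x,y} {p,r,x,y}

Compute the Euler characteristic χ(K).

χ(K)=-1

n_0=10 n_1=36 n_2=43 n_3=18
χ=+10−36+43−18=-1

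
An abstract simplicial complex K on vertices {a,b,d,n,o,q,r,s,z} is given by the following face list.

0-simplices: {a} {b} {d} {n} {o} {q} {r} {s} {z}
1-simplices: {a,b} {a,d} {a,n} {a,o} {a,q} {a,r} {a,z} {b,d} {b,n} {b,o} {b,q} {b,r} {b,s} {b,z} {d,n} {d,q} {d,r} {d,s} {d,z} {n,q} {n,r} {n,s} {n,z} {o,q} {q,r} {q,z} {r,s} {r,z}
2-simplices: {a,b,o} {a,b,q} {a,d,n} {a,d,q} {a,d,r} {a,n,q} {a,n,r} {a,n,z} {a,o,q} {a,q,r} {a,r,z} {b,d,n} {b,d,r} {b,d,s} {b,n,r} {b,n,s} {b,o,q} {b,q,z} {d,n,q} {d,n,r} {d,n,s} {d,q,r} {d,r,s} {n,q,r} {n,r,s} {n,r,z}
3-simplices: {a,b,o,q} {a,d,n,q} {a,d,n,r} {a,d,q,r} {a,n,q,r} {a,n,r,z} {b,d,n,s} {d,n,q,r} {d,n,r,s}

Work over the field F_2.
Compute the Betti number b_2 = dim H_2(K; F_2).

n_0=9 n_1=28 n_2=26 n_3=9  [Z2]
∂1: piv[ab,ad,an,ao,aq,ar,az,bs] rk=8  ker:bd,bn,bo,bq,br,bz,dn,dq,dr,ds,dz,nq,nr,ns,nz,oq,qr,qz,rs,rz
∂2: piv[abo,abq,adn,adq,adr,anq,anr,anz,aoq,aqr,arz,bdn,bdr,bds,bns,bqz,drs] rk=17  ker:bnr,boq,dnq,dnr,dns,dqr,nqr,nrs,nrz
∂3: piv[aboq,adnq,adnr,adqr,anqr,anrz,bdns,dnrs] rk=8  ker:dnqr
b_2=(26−17)−8=1

b_2=1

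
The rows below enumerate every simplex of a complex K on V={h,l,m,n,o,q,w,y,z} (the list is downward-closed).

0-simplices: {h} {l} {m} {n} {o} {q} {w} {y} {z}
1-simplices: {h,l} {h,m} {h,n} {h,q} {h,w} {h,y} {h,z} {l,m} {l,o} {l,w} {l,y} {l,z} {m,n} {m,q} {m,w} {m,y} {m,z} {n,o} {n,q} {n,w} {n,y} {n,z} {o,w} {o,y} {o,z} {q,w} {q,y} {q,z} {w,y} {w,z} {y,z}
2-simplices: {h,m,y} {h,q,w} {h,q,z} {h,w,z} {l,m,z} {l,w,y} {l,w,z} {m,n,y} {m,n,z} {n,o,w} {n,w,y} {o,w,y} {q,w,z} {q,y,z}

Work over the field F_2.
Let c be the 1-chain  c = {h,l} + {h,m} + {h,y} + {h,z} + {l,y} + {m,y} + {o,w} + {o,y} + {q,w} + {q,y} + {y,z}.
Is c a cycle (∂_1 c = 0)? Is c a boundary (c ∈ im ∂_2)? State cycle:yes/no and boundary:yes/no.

cycle:yes boundary:no

n_0=9 n_1=31 n_2=14  [Z2]
∂1: piv[hl,hm,hn,hq,hw,hy,hz,lo] rk=8  ker:lm,lw,ly,lz,mn,mq,mw,my,mz,no,nq,nw,ny,nz,ow,oy,oz,qw,qy,qz,wy,wz,yz
∂2: piv[hmy,hqw,hqz,hwz,lmz,lwy,lwz,mny,mnz,now,nwy,owy,qyz] rk=13  ker:qwz
∂1c = 0
c vs im∂2: residual ≠ 0 ⇒ not boundary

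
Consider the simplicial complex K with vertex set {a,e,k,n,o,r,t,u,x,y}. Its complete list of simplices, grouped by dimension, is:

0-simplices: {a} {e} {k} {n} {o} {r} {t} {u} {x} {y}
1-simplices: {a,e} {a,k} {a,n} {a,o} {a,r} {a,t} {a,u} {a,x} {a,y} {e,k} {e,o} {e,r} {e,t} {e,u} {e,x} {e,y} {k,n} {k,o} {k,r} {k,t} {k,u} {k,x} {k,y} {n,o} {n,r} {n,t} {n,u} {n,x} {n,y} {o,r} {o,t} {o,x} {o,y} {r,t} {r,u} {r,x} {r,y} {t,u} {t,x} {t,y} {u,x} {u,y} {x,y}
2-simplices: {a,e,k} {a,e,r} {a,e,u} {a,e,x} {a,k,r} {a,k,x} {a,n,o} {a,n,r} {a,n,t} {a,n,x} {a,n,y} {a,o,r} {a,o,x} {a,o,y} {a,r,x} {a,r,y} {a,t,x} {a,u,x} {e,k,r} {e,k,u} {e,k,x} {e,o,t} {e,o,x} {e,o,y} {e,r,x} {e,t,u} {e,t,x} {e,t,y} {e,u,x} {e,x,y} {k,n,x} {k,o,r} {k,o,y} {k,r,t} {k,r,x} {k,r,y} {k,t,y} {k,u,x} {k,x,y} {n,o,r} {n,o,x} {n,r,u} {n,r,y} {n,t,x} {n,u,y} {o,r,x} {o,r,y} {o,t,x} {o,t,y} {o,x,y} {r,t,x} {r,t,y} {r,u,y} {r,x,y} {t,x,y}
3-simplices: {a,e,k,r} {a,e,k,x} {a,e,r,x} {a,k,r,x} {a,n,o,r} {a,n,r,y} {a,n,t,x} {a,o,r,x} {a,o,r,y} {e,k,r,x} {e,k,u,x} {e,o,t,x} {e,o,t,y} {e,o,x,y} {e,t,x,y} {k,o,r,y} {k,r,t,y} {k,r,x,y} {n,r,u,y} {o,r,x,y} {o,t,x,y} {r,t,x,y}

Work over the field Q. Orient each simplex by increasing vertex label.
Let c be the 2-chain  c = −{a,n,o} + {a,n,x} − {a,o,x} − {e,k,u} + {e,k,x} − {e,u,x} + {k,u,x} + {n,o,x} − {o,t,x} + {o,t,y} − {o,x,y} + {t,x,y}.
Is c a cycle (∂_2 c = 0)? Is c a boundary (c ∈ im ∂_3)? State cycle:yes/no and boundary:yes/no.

cycle:yes boundary:no

n_0=10 n_1=43 n_2=55 n_3=22  [Q]
∂1: piv[ae,ak,an,ao,ar,at,au,ax,ay] rk=9  ker:ek,eo,er,et,eu,ex,ey,kn,ko,kr,kt,ku,kx,ky,no,nr,nt,nu,nx,ny,or,ot,ox,oy,rt,ru,rx,ry,tu,tx,ty,ux,uy,xy
∂2: piv[aek,aer,aeu,aex,akr,akx,ano,anr,ant,anx,any,aor,aox,aoy,arx,ary,atx,aux,eku,eot,eox,eoy,etu,etx,ety,exy,knx,kor,koy,krt,kty,nru,nuy] rk=33  ker:ekr,ekx,erx,eux,krx,kry,kux,kxy,nor,nox,nry,ntx,orx,ory,otx,oty,oxy,rtx,rty,ruy,rxy,txy
∂3: piv[aekr,aekx,aerx,akrx,anor,anry,antx,aorx,aory,ekux,eotx,eoty,eoxy,etxy,kory,krty,krxy,nruy,orxy,rtxy] rk=20  ker:ekrx,otxy
∂2c = 0
c vs im∂3: residual ≠ 0 ⇒ not boundary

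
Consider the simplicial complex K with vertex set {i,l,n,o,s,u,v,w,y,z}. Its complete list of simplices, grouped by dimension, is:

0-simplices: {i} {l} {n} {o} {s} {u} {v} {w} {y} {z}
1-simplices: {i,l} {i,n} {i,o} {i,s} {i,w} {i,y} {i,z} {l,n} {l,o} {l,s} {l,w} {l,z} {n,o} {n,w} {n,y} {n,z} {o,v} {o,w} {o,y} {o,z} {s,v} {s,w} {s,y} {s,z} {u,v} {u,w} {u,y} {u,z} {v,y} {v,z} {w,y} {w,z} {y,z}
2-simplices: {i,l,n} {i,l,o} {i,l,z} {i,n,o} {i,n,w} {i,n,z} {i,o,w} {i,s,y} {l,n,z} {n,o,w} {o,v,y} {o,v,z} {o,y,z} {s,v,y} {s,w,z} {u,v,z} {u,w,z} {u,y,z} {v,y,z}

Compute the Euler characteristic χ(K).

χ(K)=-4

n_0=10 n_1=33 n_2=19
χ=+10−33+19=-4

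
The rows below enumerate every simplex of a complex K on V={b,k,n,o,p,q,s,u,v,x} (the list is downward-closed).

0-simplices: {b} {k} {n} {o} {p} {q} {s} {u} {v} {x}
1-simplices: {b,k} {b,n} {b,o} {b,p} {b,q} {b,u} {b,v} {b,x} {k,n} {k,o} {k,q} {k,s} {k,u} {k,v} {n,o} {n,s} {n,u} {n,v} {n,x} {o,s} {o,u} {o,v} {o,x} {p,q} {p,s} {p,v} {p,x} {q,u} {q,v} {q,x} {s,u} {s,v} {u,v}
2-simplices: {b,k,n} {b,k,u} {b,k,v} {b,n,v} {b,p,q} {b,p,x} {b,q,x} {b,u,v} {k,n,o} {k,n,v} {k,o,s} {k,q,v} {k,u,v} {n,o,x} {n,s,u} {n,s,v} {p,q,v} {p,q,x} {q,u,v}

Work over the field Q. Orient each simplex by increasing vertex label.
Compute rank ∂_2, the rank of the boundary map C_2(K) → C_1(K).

n_0=10 n_1=33 n_2=19  [Q]
∂1: piv[bk,bn,bo,bp,bq,bu,bv,bx,ks] rk=9  ker:kn,ko,kq,ku,kv,no,ns,nu,nv,nx,os,ou,ov,ox,pq,ps,pv,px,qu,qv,qx,su,sv,uv
∂2: piv[bkn,bku,bkv,bnv,bpq,bpx,bqx,buv,kno,kos,kqv,nox,nsu,nsv,pqv,quv] rk=16  ker:knv,kuv,pqx
rk∂_2=16

rank∂_2=16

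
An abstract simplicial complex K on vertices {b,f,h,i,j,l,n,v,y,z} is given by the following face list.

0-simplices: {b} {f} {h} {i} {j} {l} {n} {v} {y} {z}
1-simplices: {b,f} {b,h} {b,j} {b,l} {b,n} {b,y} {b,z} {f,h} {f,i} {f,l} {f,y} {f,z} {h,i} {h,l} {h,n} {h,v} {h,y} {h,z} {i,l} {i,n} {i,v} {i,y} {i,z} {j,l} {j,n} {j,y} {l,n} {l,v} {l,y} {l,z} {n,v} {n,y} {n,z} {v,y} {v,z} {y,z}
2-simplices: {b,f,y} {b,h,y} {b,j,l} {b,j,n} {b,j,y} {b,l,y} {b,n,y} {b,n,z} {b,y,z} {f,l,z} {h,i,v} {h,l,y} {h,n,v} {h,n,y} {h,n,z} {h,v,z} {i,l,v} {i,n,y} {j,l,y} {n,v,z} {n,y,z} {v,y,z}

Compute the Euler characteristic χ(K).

n_0=10 n_1=36 n_2=22
χ=+10−36+22=-4

χ(K)=-4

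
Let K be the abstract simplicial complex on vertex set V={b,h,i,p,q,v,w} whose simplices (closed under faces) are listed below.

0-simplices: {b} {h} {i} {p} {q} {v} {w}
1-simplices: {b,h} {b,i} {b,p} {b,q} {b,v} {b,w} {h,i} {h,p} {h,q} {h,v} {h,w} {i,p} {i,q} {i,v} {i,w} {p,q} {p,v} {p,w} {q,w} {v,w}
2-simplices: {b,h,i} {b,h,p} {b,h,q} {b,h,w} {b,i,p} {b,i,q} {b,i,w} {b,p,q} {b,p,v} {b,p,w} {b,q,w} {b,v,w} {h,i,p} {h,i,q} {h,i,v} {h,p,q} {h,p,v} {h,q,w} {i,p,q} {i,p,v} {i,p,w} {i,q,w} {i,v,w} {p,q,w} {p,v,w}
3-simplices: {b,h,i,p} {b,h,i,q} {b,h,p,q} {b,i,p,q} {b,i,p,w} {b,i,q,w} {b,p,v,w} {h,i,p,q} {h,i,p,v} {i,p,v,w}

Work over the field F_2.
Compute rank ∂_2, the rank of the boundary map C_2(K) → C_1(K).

n_0=7 n_1=20 n_2=25 n_3=10  [Z2]
∂1: piv[bh,bi,bp,bq,bv,bw] rk=6  ker:hi,hp,hq,hv,hw,ip,iq,iv,iw,pq,pv,pw,qw,vw
∂2: piv[bhi,bhp,bhq,bhw,bip,biq,biw,bpq,bpv,bpw,bqw,bvw,hiv,hpv] rk=14  ker:hip,hiq,hpq,hqw,ipq,ipv,ipw,iqw,ivw,pqw,pvw
∂3: piv[bhip,bhiq,bhpq,bipq,bipw,biqw,bpvw,hipv,ipvw] rk=9  ker:hipq
rk∂_2=14

rank∂_2=14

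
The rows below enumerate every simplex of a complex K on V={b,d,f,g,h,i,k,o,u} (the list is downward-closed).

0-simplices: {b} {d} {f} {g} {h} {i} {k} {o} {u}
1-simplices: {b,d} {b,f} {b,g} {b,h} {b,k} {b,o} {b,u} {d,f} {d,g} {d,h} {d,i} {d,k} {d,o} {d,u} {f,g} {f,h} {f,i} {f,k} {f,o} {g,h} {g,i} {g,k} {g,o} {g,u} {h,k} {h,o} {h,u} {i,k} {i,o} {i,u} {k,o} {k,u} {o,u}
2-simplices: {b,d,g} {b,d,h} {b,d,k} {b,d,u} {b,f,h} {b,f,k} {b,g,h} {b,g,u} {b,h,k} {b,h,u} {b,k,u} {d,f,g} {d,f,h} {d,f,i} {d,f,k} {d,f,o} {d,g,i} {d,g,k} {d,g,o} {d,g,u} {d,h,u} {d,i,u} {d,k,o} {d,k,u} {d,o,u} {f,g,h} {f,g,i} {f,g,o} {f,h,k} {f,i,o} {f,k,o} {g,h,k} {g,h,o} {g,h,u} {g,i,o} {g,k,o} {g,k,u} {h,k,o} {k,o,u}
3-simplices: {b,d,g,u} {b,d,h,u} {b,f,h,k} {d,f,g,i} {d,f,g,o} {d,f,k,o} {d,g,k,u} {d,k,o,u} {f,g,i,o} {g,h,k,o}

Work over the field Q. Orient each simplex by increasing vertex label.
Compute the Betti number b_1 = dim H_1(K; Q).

b_1=2

n_0=9 n_1=33 n_2=39 n_3=10  [Q]
∂1: piv[bd,bf,bg,bh,bk,bo,bu,di] rk=8  ker:df,dg,dh,dk,do,du,fg,fh,fi,fk,fo,gh,gi,gk,go,gu,hk,ho,hu,ik,io,iu,ko,ku,ou
∂2: piv[bdg,bdh,bdk,bdu,bfh,bfk,bgh,bgu,bhk,bhu,bku,dfg,dfh,dfi,dfo,dgi,dgk,dgo,diu,dko,dou,fio,gho] rk=23  ker:dfk,dgu,dhu,dku,fgh,fgi,fgo,fhk,fko,ghk,ghu,gio,gko,gku,hko,kou
∂3: piv[bdgu,bdhu,bfhk,dfgi,dfgo,dfko,dgku,dkou,fgio,ghko] rk=10
b_1=(33−8)−23=2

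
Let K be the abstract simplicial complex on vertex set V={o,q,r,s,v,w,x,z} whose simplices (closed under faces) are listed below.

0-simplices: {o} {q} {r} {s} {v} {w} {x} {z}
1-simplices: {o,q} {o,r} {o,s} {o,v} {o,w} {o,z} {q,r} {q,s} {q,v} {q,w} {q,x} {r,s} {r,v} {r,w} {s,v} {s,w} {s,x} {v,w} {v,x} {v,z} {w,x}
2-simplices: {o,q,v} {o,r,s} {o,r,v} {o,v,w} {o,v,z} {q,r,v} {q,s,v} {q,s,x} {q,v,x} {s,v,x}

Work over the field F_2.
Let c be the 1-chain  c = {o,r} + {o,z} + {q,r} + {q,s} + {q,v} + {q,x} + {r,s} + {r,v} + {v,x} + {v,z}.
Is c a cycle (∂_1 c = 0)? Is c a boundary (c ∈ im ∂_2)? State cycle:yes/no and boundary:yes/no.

cycle:yes boundary:no

n_0=8 n_1=21 n_2=10  [Z2]
∂1: piv[oq,or,os,ov,ow,oz,qx] rk=7  ker:qr,qs,qv,qw,rs,rv,rw,sv,sw,sx,vw,vx,vz,wx
∂2: piv[oqv,ors,orv,ovw,ovz,qrv,qsv,qsx,qvx] rk=9  ker:svx
∂1c = 0
c vs im∂2: residual ≠ 0 ⇒ not boundary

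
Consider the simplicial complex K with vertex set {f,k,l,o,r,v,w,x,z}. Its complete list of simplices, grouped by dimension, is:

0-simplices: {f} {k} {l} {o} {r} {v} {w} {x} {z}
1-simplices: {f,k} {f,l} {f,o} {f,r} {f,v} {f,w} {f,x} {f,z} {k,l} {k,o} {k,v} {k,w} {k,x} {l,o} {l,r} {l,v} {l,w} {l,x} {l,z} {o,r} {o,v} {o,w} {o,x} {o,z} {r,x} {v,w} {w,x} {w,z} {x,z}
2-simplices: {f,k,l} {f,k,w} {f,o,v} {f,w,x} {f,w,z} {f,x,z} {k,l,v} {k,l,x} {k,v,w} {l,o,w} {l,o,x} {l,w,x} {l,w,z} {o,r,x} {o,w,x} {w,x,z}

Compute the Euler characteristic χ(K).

n_0=9 n_1=29 n_2=16
χ=+9−29+16=-4

χ(K)=-4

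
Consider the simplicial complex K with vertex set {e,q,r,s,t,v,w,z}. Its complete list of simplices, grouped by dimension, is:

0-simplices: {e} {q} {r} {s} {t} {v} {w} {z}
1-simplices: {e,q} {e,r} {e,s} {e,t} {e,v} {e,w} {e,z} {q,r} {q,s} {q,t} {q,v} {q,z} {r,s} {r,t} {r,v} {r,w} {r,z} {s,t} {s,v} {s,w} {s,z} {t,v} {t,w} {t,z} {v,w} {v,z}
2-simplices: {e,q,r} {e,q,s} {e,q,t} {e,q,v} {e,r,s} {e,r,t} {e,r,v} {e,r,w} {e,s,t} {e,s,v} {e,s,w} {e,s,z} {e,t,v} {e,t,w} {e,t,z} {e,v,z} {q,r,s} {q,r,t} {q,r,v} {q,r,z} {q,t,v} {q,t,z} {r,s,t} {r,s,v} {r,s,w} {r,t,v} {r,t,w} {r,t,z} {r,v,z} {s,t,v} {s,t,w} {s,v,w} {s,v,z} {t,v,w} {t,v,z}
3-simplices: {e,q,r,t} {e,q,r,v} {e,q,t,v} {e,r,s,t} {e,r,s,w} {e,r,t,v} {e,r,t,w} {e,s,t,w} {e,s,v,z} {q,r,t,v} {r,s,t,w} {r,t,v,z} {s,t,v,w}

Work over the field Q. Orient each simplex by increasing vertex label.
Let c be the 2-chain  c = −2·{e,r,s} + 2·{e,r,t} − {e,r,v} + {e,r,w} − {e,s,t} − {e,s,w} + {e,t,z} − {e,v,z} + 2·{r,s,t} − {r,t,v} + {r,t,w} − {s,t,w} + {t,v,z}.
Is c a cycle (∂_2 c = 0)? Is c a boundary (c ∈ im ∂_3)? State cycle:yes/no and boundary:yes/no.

n_0=8 n_1=26 n_2=35 n_3=13  [Q]
∂1: piv[eq,er,es,et,ev,ew,ez] rk=7  ker:qr,qs,qt,qv,qz,rs,rt,rv,rw,rz,st,sv,sw,sz,tv,tw,tz,vw,vz
∂2: piv[eqr,eqs,eqt,eqv,ers,ert,erv,erw,est,esv,esw,esz,etv,etw,etz,evz,qrz,qtz,svw] rk=19  ker:qrs,qrt,qrv,qtv,rst,rsv,rsw,rtv,rtw,rtz,rvz,stv,stw,svz,tvw,tvz
∂3: piv[eqrt,eqrv,eqtv,erst,ersw,ertv,ertw,estw,esvz,rtvz,stvw] rk=11  ker:qrtv,rstw
∂2c = 0
c vs im∂3: residual ≠ 0 ⇒ not boundary

cycle:yes boundary:no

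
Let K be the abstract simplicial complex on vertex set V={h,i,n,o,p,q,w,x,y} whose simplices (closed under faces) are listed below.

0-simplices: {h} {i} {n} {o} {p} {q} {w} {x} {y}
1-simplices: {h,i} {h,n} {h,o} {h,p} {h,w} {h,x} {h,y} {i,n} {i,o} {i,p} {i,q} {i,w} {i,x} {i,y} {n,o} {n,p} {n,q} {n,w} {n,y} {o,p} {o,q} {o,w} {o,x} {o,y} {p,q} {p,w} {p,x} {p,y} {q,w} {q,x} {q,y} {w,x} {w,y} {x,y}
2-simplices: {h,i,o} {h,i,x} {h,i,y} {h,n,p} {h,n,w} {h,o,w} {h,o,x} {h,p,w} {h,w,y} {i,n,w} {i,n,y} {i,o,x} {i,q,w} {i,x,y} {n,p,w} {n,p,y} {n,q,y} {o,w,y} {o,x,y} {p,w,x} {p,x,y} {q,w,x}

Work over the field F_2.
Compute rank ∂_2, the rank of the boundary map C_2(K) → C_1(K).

n_0=9 n_1=34 n_2=22  [Z2]
∂1: piv[hi,hn,ho,hp,hw,hx,hy,iq] rk=8  ker:in,io,ip,iw,ix,iy,no,np,nq,nw,ny,op,oq,ow,ox,oy,pq,pw,px,py,qw,qx,qy,wx,wy,xy
∂2: piv[hio,hix,hiy,hnp,hnw,how,hox,hpw,hwy,inw,iny,iqw,ixy,npy,nqy,owy,pwx,pxy,qwx] rk=19  ker:iox,npw,oxy
rk∂_2=19

rank∂_2=19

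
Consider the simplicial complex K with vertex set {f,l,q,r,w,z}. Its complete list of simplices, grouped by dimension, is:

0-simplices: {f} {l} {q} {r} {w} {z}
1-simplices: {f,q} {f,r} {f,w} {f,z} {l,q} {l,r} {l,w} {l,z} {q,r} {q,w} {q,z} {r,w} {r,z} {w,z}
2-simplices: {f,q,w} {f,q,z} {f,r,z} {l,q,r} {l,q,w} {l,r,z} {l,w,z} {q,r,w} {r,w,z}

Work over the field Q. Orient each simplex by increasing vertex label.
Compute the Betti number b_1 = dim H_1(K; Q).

n_0=6 n_1=14 n_2=9  [Q]
∂1: piv[fq,fr,fw,fz,lq] rk=5  ker:lr,lw,lz,qr,qw,qz,rw,rz,wz
∂2: piv[fqw,fqz,frz,lqr,lqw,lrz,lwz,qrw] rk=8  ker:rwz
b_1=(14−5)−8=1

b_1=1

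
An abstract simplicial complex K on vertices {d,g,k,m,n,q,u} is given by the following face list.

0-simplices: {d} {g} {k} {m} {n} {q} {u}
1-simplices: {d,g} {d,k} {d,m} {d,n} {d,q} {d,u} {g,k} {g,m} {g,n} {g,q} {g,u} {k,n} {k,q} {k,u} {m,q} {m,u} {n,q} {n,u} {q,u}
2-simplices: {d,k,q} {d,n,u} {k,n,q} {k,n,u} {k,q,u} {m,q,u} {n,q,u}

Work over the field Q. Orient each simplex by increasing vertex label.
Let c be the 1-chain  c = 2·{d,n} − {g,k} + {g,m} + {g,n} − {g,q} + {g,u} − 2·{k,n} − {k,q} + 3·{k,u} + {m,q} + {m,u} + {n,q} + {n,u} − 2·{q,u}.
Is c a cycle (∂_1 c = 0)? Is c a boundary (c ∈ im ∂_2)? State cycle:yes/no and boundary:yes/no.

n_0=7 n_1=19 n_2=7  [Q]
∂1: piv[dg,dk,dm,dn,dq,du] rk=6  ker:gk,gm,gn,gq,gu,kn,kq,ku,mq,mu,nq,nu,qu
∂2: piv[dkq,dnu,knq,knu,kqu,mqu] rk=6  ker:nqu
∂1c = −2·{d} − {g} − {k} − {m} − {n} + 2·{q} + 4·{u}

cycle:no boundary:no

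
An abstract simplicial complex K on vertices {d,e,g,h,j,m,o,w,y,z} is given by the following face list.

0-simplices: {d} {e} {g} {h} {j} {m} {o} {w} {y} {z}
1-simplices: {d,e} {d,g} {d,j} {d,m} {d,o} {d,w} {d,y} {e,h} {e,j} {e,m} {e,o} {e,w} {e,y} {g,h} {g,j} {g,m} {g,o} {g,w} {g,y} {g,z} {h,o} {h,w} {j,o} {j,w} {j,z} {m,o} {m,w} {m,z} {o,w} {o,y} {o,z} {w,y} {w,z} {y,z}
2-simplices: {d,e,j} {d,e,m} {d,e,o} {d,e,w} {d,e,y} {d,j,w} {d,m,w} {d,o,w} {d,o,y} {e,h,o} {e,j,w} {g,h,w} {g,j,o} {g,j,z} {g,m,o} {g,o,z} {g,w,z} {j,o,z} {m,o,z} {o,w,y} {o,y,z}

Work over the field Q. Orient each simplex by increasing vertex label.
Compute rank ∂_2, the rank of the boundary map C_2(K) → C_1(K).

n_0=10 n_1=34 n_2=21  [Q]
∂1: piv[de,dg,dj,dm,do,dw,dy,eh,gz] rk=9  ker:ej,em,eo,ew,ey,gh,gj,gm,go,gw,gy,ho,hw,jo,jw,jz,mo,mw,mz,ow,oy,oz,wy,wz,yz
∂2: piv[dej,dem,deo,dew,dey,djw,dmw,dow,doy,eho,ghw,gjo,gjz,gmo,goz,gwz,moz,owy,oyz] rk=19  ker:ejw,joz
rk∂_2=19

rank∂_2=19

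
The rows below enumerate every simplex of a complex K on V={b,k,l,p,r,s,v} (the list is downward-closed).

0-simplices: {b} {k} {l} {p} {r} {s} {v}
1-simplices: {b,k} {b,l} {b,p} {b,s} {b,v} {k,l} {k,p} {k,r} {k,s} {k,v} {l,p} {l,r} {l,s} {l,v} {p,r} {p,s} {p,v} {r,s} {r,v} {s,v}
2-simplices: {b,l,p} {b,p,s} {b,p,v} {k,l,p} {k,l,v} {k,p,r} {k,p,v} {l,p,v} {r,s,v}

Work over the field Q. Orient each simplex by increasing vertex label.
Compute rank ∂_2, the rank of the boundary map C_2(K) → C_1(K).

n_0=7 n_1=20 n_2=9  [Q]
∂1: piv[bk,bl,bp,bs,bv,kr] rk=6  ker:kl,kp,ks,kv,lp,lr,ls,lv,pr,ps,pv,rs,rv,sv
∂2: piv[blp,bps,bpv,klp,klv,kpr,kpv,rsv] rk=8  ker:lpv
rk∂_2=8

rank∂_2=8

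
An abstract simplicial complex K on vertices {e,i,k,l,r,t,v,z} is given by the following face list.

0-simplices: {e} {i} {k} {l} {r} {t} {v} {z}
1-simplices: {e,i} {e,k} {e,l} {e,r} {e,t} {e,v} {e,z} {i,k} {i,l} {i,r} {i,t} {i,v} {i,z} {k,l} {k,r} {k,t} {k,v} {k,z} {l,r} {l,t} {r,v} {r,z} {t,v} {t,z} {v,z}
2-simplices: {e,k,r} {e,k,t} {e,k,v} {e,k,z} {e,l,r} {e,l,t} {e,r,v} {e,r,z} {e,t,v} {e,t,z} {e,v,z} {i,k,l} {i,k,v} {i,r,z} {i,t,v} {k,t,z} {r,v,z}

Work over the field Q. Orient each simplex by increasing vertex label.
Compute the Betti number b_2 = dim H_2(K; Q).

n_0=8 n_1=25 n_2=17  [Q]
∂1: piv[ei,ek,el,er,et,ev,ez] rk=7  ker:ik,il,ir,it,iv,iz,kl,kr,kt,kv,kz,lr,lt,rv,rz,tv,tz,vz
∂2: piv[ekr,ekt,ekv,ekz,elr,elt,erv,erz,etv,etz,evz,ikl,ikv,irz,itv] rk=15  ker:ktz,rvz
b_2=(17−15)−0=2

b_2=2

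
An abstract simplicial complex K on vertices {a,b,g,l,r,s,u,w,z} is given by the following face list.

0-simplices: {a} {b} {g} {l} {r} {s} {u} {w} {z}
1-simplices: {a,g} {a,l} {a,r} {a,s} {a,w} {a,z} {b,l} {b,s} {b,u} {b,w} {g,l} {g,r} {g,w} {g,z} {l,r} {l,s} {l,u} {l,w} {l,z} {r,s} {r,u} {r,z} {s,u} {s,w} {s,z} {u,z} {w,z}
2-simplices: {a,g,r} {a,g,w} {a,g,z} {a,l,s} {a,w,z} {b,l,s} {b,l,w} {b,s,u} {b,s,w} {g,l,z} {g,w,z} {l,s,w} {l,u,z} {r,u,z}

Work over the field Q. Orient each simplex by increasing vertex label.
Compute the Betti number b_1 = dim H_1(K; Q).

n_0=9 n_1=27 n_2=14  [Q]
∂1: piv[ag,al,ar,as,aw,az,bl,bu] rk=8  ker:bs,bw,gl,gr,gw,gz,lr,ls,lu,lw,lz,rs,ru,rz,su,sw,sz,uz,wz
∂2: piv[agr,agw,agz,als,awz,bls,blw,bsu,bsw,glz,luz,ruz] rk=12  ker:gwz,lsw
b_1=(27−8)−12=7

b_1=7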